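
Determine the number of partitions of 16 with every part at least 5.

They are:
16
5+11
6+10
7+9
8+8
5+5+6

6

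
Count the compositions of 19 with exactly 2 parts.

A composition of 19 into 2 positive parts is chosen by placing 1 dividers among the 18 gaps between 19 units: C(18,1) = 18.

18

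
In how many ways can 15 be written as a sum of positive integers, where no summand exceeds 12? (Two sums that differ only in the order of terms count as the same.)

Counting exhaustively, 172 partitions satisfy the conditions.

172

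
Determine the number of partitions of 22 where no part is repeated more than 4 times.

Enumerating by decreasing first part gives 628 partitions in all.

628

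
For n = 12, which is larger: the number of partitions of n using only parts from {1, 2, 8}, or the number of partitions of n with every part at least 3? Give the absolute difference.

1

Partitions of 12 using only parts from {1, 2, 8}: 10.
Partitions of 12 with every part at least 3: 9.
|10 − 9| = 1.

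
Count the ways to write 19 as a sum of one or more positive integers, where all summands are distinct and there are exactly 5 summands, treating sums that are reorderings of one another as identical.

Enumerating:
9,4,3,2,1
8,5,3,2,1
7,6,3,2,1
7,5,4,2,1
6,5,4,3,1

5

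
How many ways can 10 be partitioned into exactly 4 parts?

9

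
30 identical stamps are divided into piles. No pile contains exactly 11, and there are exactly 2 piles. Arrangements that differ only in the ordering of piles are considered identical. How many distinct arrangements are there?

The partitions of 30 that satisfy the conditions:
29 + 1
28 + 2
27 + 3
26 + 4
25 + 5
24 + 6
23 + 7
22 + 8
21 + 9
20 + 10
18 + 12
17 + 13
16 + 14
15 + 15

14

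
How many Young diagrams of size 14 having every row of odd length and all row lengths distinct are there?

3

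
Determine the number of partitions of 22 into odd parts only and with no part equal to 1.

The partitions of 22 that satisfy the conditions:
3,19
5,17
7,15
9,13
3,3,3,13
11,11
3,3,5,11
3,3,7,9
3,5,5,9
3,5,7,7
5,5,5,7
3,3,3,3,3,7
3,3,3,3,5,5
That's 13 in total.

13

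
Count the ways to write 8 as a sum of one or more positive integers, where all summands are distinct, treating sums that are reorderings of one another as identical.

6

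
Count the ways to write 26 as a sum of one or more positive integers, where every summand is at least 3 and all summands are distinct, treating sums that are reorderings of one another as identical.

There are too many to list fully; the first 12 (by largest part) are:
26
23,3
22,4
21,5
20,6
19,7
19,4,3
18,8
18,5,3
17,9
17,6,3
17,5,4
…and 39 more, for 51 total.

51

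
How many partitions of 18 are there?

Direct enumeration gives 385 partitions.

385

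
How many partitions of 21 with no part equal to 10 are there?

736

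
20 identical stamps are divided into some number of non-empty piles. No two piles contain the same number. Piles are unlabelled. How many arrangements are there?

64

A partial list (first 12 by largest part):
20
19+1
18+2
17+3
17+2+1
16+4
16+3+1
15+5
15+4+1
15+3+2
14+6
14+5+1
…and 52 more, for 64 total.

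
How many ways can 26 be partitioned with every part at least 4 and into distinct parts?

31

A partial list (first 12 by largest part):
26
4,22
5,21
6,20
7,19
8,18
9,17
4,5,17
10,16
4,6,16
11,15
4,7,15
…and 19 more, for 31 total.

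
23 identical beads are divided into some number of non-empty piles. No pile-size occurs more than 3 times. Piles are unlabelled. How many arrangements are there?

592

A full systematic count gives 592.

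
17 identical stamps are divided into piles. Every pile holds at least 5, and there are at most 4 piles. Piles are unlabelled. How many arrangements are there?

Enumerating:
17
12 + 5
11 + 6
10 + 7
9 + 8
7 + 5 + 5
6 + 6 + 5
Counting gives 7.

7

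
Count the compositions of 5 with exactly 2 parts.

4

By stars and bars with positive parts, the count is C(4,1) = 4.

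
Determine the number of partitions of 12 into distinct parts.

15

The partitions of 12 that satisfy the conditions:
12
11, 1
10, 2
9, 3
9, 2, 1
8, 4
8, 3, 1
7, 5
7, 4, 1
7, 3, 2
6, 5, 1
6, 4, 2
6, 3, 2, 1
5, 4, 3
5, 4, 2, 1
Counting gives 15.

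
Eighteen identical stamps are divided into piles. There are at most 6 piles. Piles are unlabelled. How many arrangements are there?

Enumerating by decreasing first part gives 199 partitions in all.

199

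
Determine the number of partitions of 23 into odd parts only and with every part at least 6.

Enumerating:
23
9+7+7

2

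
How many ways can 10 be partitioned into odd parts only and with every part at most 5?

7

Enumerating:
5+5
5+3+1+1
5+1+1+1+1+1
3+3+3+1
3+3+1+1+1+1
3+1+1+1+1+1+1+1
1+1+1+1+1+1+1+1+1+1
Counting gives 7.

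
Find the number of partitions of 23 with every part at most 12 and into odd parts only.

Enumerating by decreasing first part gives 80 partitions in all.

80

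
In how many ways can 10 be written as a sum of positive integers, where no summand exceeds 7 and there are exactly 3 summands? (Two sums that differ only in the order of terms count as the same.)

They are:
7,2,1
6,3,1
6,2,2
5,4,1
5,3,2
4,4,2
4,3,3
That's 7 in total.

7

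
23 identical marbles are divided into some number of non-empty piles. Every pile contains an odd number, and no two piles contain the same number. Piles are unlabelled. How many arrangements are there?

9

Enumerating:
23
19,3,1
17,5,1
15,7,1
15,5,3
13,9,1
13,7,3
11,9,3
11,7,5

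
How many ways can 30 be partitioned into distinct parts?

296

Systematic enumeration (by largest part, then next-largest, …) yields 296.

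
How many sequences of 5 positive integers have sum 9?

70

Place 4 bars in the 8 internal gaps of a row of 9 dots: C(8,4) = 70.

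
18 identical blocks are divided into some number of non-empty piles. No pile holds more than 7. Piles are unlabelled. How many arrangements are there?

There are 248 such partitions.

248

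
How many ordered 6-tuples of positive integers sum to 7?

Place 5 bars in the 6 internal gaps of a row of 7 dots: C(6,5) = 6.

6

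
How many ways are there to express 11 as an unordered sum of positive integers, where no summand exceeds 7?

49

A partial list (first 12 by largest part):
7,4
7,3,1
7,2,2
7,2,1,1
7,1,1,1,1
6,5
6,4,1
6,3,2
6,3,1,1
6,2,2,1
6,2,1,1,1
6,1,1,1,1,1
…and 37 more, for 49 total.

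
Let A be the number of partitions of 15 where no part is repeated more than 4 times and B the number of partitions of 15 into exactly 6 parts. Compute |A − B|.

Partitions of 15 where no part is repeated more than 4 times: 127.
Partitions of 15 into exactly 6 parts: 26.
|127 − 26| = 101.

101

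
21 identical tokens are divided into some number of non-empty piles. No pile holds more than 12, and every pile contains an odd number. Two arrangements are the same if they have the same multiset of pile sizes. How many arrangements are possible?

62

A partial list (first 12 by largest part):
1 + 9 + 11
3 + 7 + 11
1 + 1 + 1 + 7 + 11
5 + 5 + 11
1 + 1 + 3 + 5 + 11
1 + 1 + 1 + 1 + 1 + 5 + 11
1 + 3 + 3 + 3 + 11
1 + 1 + 1 + 1 + 3 + 3 + 11
1 + 1 + 1 + 1 + 1 + 1 + 1 + 3 + 11
1 + 1 + 1 + 1 + 1 + 1 + 1 + 1 + 1 + 1 + 11
3 + 9 + 9
1 + 1 + 1 + 9 + 9
…and 50 more, for 62 total.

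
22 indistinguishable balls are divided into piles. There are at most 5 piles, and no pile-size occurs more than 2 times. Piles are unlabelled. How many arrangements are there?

Direct enumeration gives 215 partitions.

215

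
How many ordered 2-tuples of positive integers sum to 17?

By stars and bars with positive parts, the count is C(16,1) = 16.

16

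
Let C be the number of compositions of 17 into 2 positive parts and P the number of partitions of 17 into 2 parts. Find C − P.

Ordered (compositions into 2 parts): C(16,1) = 16.
Partitions of 17 into exactly 2 parts: 8.
Difference: 16 − 8 = 8.

8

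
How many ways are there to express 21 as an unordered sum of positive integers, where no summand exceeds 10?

653

A full systematic count gives 653.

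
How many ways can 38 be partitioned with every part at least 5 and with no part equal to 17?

221

Enumerating by decreasing first part gives 221 partitions in all.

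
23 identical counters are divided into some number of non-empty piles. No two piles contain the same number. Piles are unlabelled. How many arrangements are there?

104

Counting exhaustively, 104 partitions satisfy the conditions.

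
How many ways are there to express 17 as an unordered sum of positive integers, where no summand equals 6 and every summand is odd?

38

A partial list (first 12 by largest part):
17
15+1+1
13+3+1
13+1+1+1+1
11+5+1
11+3+3
11+3+1+1+1
11+1+1+1+1+1+1
9+7+1
9+5+3
9+5+1+1+1
9+3+3+1+1
…and 26 more, for 38 total.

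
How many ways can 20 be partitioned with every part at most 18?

625

Systematic enumeration (by largest part, then next-largest, …) yields 625.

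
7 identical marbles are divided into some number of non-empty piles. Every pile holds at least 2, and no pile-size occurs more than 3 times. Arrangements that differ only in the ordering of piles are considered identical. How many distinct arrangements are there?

Enumerating:
7
2 + 5
3 + 4
2 + 2 + 3
That's 4 in total.

4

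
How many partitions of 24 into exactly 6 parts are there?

A full systematic count gives 199.

199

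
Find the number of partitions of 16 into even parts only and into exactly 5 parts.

Listing the qualifying partitions of 16:
8,2,2,2,2
6,4,2,2,2
4,4,4,2,2
That's 3 in total.

3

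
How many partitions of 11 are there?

There are too many to list fully; the first 12 (by largest part) are:
11
10, 1
9, 2
9, 1, 1
8, 3
8, 2, 1
8, 1, 1, 1
7, 4
7, 3, 1
7, 2, 2
7, 2, 1, 1
7, 1, 1, 1, 1
…and 44 more, for 56 total.

56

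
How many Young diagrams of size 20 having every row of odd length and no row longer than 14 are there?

A partial list (first 12 by largest part):
13,7
13,5,1,1
13,3,3,1
13,3,1,1,1,1
13,1,1,1,1,1,1,1
11,9
11,7,1,1
11,5,3,1
11,5,1,1,1,1
11,3,3,3
11,3,3,1,1,1
11,3,1,1,1,1,1,1
…and 46 more, for 58 total.

58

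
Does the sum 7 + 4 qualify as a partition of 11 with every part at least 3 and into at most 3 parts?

The parts sum to 11, and the condition 'every summand is at least 3' holds; the condition 'there are at most 3 summands' holds.

Yes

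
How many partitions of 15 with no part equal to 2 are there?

Direct enumeration gives 75 partitions.

75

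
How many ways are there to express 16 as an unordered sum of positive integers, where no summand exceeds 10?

Systematic enumeration (by largest part, then next-largest, …) yields 212.

212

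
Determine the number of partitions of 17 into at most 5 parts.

119

Systematic enumeration (by largest part, then next-largest, …) yields 119.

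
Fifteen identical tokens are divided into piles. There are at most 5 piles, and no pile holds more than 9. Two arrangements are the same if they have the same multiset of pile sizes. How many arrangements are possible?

There are too many to list fully; the first 12 (by largest part) are:
9+6
9+5+1
9+4+2
9+4+1+1
9+3+3
9+3+2+1
9+3+1+1+1
9+2+2+2
9+2+2+1+1
8+7
8+6+1
8+5+2
…and 54 more, for 66 total.

66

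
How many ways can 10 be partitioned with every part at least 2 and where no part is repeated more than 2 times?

Enumerating:
10
8 + 2
7 + 3
6 + 4
6 + 2 + 2
5 + 5
5 + 3 + 2
4 + 4 + 2
4 + 3 + 3
3 + 3 + 2 + 2

10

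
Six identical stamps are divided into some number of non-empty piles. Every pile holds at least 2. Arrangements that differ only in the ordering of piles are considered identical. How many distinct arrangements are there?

Listing the qualifying partitions of 6:
6
4, 2
3, 3
2, 2, 2

4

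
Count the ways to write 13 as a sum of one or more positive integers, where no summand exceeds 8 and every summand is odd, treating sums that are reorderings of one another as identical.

The partitions of 13 that satisfy the conditions:
7, 5, 1
7, 3, 3
7, 3, 1, 1, 1
7, 1, 1, 1, 1, 1, 1
5, 5, 3
5, 5, 1, 1, 1
5, 3, 3, 1, 1
5, 3, 1, 1, 1, 1, 1
5, 1, 1, 1, 1, 1, 1, 1, 1
3, 3, 3, 3, 1
3, 3, 3, 1, 1, 1, 1
3, 3, 1, 1, 1, 1, 1, 1, 1
3, 1, 1, 1, 1, 1, 1, 1, 1, 1, 1
1, 1, 1, 1, 1, 1, 1, 1, 1, 1, 1, 1, 1
Counting gives 14.

14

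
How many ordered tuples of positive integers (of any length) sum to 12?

2048

Each of the 11 gaps between 12 units is either a break or not: 2^11 = 2048.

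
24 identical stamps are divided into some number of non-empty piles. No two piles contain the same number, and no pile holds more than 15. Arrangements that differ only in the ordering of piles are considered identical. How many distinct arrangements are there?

A full systematic count gives 97.

97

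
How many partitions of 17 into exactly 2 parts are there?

8

They are:
16,1
15,2
14,3
13,4
12,5
11,6
10,7
9,8
Counting gives 8.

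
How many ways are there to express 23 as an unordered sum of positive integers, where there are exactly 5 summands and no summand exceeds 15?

There are 134 such partitions.

134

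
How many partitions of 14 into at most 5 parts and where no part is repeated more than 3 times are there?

A partial list (first 12 by largest part):
14
13 + 1
12 + 2
12 + 1 + 1
11 + 3
11 + 2 + 1
11 + 1 + 1 + 1
10 + 4
10 + 3 + 1
10 + 2 + 2
10 + 2 + 1 + 1
9 + 5
…and 55 more, for 67 total.

67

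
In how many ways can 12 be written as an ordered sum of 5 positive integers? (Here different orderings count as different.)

A composition of 12 into 5 positive parts is chosen by placing 4 dividers among the 11 gaps between 12 units: C(11,4) = 330.

330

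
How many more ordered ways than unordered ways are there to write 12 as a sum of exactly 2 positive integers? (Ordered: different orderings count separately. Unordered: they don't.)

5

Ordered (compositions into 2 parts): C(11,1) = 11.
Partitions of 12 into exactly 2 parts: 6.
Difference: 11 − 6 = 5.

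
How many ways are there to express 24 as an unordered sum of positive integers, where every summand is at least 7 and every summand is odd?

3

Listing the qualifying partitions of 24:
17 + 7
15 + 9
13 + 11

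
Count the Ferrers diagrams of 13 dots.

101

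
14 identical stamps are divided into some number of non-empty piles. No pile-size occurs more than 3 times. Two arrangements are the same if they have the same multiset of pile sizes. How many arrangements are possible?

82

Enumerating by decreasing first part gives 82 partitions in all.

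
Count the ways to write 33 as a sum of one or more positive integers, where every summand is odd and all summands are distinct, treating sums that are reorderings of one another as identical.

They are:
33
1, 3, 29
1, 5, 27
1, 7, 25
3, 5, 25
1, 9, 23
3, 7, 23
1, 11, 21
3, 9, 21
5, 7, 21
1, 13, 19
3, 11, 19
5, 9, 19
1, 15, 17
3, 13, 17
5, 11, 17
7, 9, 17
1, 3, 5, 7, 17
5, 13, 15
7, 11, 15
1, 3, 5, 9, 15
9, 11, 13
1, 3, 5, 11, 13
1, 3, 7, 9, 13
1, 5, 7, 9, 11
That's 25 in total.

25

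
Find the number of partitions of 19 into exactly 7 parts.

65

A partial list (first 12 by largest part):
1,1,1,1,1,1,13
1,1,1,1,1,2,12
1,1,1,1,1,3,11
1,1,1,1,2,2,11
1,1,1,1,1,4,10
1,1,1,1,2,3,10
1,1,1,2,2,2,10
1,1,1,1,1,5,9
1,1,1,1,2,4,9
1,1,1,1,3,3,9
1,1,1,2,2,3,9
1,1,2,2,2,2,9
…and 53 more, for 65 total.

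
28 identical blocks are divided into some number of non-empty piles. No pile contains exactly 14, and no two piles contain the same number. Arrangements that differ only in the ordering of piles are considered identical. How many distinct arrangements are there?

201

A full systematic count gives 201.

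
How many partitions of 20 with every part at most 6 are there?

Systematic enumeration (by largest part, then next-largest, …) yields 282.

282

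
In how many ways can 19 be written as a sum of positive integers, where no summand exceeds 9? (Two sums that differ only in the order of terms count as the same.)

Counting exhaustively, 393 partitions satisfy the conditions.

393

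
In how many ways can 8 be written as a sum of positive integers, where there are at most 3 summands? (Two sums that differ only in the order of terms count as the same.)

The partitions of 8 that satisfy the conditions:
8
7 + 1
6 + 2
6 + 1 + 1
5 + 3
5 + 2 + 1
4 + 4
4 + 3 + 1
4 + 2 + 2
3 + 3 + 2
That's 10 in total.

10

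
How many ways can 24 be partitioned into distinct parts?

122

Counting exhaustively, 122 partitions satisfy the conditions.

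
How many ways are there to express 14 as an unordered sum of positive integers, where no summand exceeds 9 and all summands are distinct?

Listing the qualifying partitions of 14:
9 + 5
9 + 4 + 1
9 + 3 + 2
8 + 6
8 + 5 + 1
8 + 4 + 2
8 + 3 + 2 + 1
7 + 6 + 1
7 + 5 + 2
7 + 4 + 3
7 + 4 + 2 + 1
6 + 5 + 3
6 + 5 + 2 + 1
6 + 4 + 3 + 1
5 + 4 + 3 + 2

15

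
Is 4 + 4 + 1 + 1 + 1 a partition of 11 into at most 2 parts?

The parts sum to 11, and the condition 'there are at most 2 summands' is violated.

No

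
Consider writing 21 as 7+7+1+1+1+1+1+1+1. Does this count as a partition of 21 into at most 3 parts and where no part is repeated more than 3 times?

The parts sum to 21, and the condition 'there are at most 3 summands' is violated.

No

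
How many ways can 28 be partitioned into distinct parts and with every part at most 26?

There are 220 such partitions.

220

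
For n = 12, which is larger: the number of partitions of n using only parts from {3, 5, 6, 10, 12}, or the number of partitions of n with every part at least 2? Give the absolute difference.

17

Partitions of 12 using only parts from {3, 5, 6, 10, 12}: 4.
Partitions of 12 with every part at least 2: 21.
|4 − 21| = 17.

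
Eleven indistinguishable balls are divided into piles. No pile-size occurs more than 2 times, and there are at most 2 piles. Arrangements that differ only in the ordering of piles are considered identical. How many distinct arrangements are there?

6

Enumerating:
11
1 + 10
2 + 9
3 + 8
4 + 7
5 + 6
Counting gives 6.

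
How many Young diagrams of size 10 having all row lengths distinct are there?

10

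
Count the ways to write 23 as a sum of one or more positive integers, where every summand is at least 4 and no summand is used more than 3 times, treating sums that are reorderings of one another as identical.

A partial list (first 12 by largest part):
23
4 + 19
5 + 18
6 + 17
7 + 16
8 + 15
4 + 4 + 15
9 + 14
4 + 5 + 14
10 + 13
4 + 6 + 13
5 + 5 + 13
…and 26 more, for 38 total.

38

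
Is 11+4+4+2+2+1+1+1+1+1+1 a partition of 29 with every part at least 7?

No

The parts sum to 29, and the condition 'every summand is at least 7' is violated.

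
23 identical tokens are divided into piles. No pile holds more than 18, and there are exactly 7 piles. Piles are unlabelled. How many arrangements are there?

164

There are 164 such partitions.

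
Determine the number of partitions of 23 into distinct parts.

104

A full systematic count gives 104.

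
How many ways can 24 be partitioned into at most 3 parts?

A partial list (first 12 by largest part):
24
23,1
22,2
22,1,1
21,3
21,2,1
20,4
20,3,1
20,2,2
19,5
19,4,1
19,3,2
…and 49 more, for 61 total.

61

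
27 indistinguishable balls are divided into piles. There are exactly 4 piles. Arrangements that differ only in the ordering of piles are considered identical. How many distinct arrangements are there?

Enumerating by decreasing first part gives 150 partitions in all.

150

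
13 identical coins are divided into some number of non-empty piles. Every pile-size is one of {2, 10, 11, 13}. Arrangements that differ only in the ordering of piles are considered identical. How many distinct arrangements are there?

They are:
13
11+2
Counting gives 2.

2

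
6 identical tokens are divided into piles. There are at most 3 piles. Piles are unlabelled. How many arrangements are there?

7

The partitions of 6 that satisfy the conditions:
6
1 + 5
2 + 4
1 + 1 + 4
3 + 3
1 + 2 + 3
2 + 2 + 2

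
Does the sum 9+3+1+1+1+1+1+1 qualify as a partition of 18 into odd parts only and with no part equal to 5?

Yes

The parts sum to 18, and the condition 'every summand is odd' holds; the condition 'no summand equals 5' holds.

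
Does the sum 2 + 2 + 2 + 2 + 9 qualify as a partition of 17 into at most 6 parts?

Yes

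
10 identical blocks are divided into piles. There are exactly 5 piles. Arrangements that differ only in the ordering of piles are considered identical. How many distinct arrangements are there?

7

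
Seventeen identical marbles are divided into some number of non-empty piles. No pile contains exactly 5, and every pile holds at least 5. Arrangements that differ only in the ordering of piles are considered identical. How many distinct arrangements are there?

4

Listing the qualifying partitions of 17:
17
11,6
10,7
9,8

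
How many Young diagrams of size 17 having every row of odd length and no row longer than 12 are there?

There are too many to list fully; the first 12 (by largest part) are:
1, 5, 11
3, 3, 11
1, 1, 1, 3, 11
1, 1, 1, 1, 1, 1, 11
1, 7, 9
3, 5, 9
1, 1, 1, 5, 9
1, 1, 3, 3, 9
1, 1, 1, 1, 1, 3, 9
1, 1, 1, 1, 1, 1, 1, 1, 9
3, 7, 7
1, 1, 1, 7, 7
…and 22 more, for 34 total.

34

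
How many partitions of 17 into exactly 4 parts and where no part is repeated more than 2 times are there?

There are too many to list fully; the first 12 (by largest part) are:
1, 1, 2, 13
1, 1, 3, 12
1, 2, 2, 12
1, 1, 4, 11
1, 2, 3, 11
1, 1, 5, 10
1, 2, 4, 10
1, 3, 3, 10
2, 2, 3, 10
1, 1, 6, 9
1, 2, 5, 9
1, 3, 4, 9
…and 22 more, for 34 total.

34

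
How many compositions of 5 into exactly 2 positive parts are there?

Equivalently, choose which 1 of the 4 gaps become plus signs: C(4,1) = 4.

4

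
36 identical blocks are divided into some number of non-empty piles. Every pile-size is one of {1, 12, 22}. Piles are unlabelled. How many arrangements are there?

6

Listing the qualifying partitions of 36:
22 + 12 + 1 + 1
22 + 1 + 1 + 1 + 1 + 1 + 1 + 1 + 1 + 1 + 1 + 1 + 1 + 1 + 1
12 + 12 + 12
12 + 12 + 1 + 1 + 1 + 1 + 1 + 1 + 1 + 1 + 1 + 1 + 1 + 1
12 + 1 + 1 + 1 + 1 + 1 + 1 + 1 + 1 + 1 + 1 + 1 + 1 + 1 + 1 + 1 + 1 + 1 + 1 + 1 + 1 + 1 + 1 + 1 + 1
1 + 1 + 1 + 1 + 1 + 1 + 1 + 1 + 1 + 1 + 1 + 1 + 1 + 1 + 1 + 1 + 1 + 1 + 1 + 1 + 1 + 1 + 1 + 1 + 1 + 1 + 1 + 1 + 1 + 1 + 1 + 1 + 1 + 1 + 1 + 1
That's 6 in total.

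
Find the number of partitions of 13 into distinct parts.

18

Enumerating:
13
12 + 1
11 + 2
10 + 3
10 + 2 + 1
9 + 4
9 + 3 + 1
8 + 5
8 + 4 + 1
8 + 3 + 2
7 + 6
7 + 5 + 1
7 + 4 + 2
7 + 3 + 2 + 1
6 + 5 + 2
6 + 4 + 3
6 + 4 + 2 + 1
5 + 4 + 3 + 1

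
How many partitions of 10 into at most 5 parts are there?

30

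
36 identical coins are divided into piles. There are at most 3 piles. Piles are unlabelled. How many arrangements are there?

Counting exhaustively, 127 partitions satisfy the conditions.

127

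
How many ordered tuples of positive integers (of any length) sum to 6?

32

There are 5 gaps and each independently is a cut or not, giving 2^5 = 32.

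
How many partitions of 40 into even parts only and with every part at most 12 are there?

There are 282 such partitions.

282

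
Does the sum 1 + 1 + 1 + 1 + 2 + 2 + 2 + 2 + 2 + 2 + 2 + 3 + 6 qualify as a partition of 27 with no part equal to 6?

The parts sum to 27, and the condition 'no summand equals 6' is violated.

No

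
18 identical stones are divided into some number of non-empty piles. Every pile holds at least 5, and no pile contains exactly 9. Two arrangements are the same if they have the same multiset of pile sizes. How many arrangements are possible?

They are:
18
5 + 13
6 + 12
7 + 11
8 + 10
5 + 5 + 8
5 + 6 + 7
6 + 6 + 6

8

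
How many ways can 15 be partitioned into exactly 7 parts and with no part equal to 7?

Listing the qualifying partitions of 15:
1,1,1,1,1,1,9
1,1,1,1,1,2,8
1,1,1,1,1,4,6
1,1,1,1,2,3,6
1,1,1,2,2,2,6
1,1,1,1,1,5,5
1,1,1,1,2,4,5
1,1,1,1,3,3,5
1,1,1,2,2,3,5
1,1,2,2,2,2,5
1,1,1,1,3,4,4
1,1,1,2,2,4,4
1,1,1,2,3,3,4
1,1,2,2,2,3,4
1,2,2,2,2,2,4
1,1,1,3,3,3,3
1,1,2,2,3,3,3
1,2,2,2,2,3,3
2,2,2,2,2,2,3

19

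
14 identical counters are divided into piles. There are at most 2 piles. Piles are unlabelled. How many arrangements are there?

Enumerating:
14
1, 13
2, 12
3, 11
4, 10
5, 9
6, 8
7, 7
That's 8 in total.

8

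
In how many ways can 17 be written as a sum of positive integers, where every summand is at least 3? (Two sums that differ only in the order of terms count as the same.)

25

Enumerating:
17
14 + 3
13 + 4
12 + 5
11 + 6
11 + 3 + 3
10 + 7
10 + 4 + 3
9 + 8
9 + 5 + 3
9 + 4 + 4
8 + 6 + 3
8 + 5 + 4
8 + 3 + 3 + 3
7 + 7 + 3
7 + 6 + 4
7 + 5 + 5
7 + 4 + 3 + 3
6 + 6 + 5
6 + 5 + 3 + 3
6 + 4 + 4 + 3
5 + 5 + 4 + 3
5 + 4 + 4 + 4
5 + 3 + 3 + 3 + 3
4 + 4 + 3 + 3 + 3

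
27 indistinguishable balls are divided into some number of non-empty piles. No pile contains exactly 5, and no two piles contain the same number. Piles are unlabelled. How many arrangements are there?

130

Direct enumeration gives 130 partitions.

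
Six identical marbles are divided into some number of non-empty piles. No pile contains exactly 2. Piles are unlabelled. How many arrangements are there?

6

Listing the qualifying partitions of 6:
6
5+1
4+1+1
3+3
3+1+1+1
1+1+1+1+1+1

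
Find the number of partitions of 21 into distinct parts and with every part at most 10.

There are too many to list fully; the first 12 (by largest part) are:
10,9,2
10,8,3
10,8,2,1
10,7,4
10,7,3,1
10,6,5
10,6,4,1
10,6,3,2
10,5,4,2
10,5,3,2,1
9,8,4
9,8,3,1
…and 21 more, for 33 total.

33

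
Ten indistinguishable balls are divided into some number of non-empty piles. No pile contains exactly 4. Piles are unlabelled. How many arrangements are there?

31

A partial list (first 12 by largest part):
10
9, 1
8, 2
8, 1, 1
7, 3
7, 2, 1
7, 1, 1, 1
6, 3, 1
6, 2, 2
6, 2, 1, 1
6, 1, 1, 1, 1
5, 5
…and 19 more, for 31 total.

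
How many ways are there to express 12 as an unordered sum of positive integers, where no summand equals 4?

A partial list (first 12 by largest part):
12
11+1
10+2
10+1+1
9+3
9+2+1
9+1+1+1
8+3+1
8+2+2
8+2+1+1
8+1+1+1+1
7+5
…and 43 more, for 55 total.

55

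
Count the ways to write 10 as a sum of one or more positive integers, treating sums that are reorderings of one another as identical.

A partial list (first 12 by largest part):
10
9, 1
8, 2
8, 1, 1
7, 3
7, 2, 1
7, 1, 1, 1
6, 4
6, 3, 1
6, 2, 2
6, 2, 1, 1
6, 1, 1, 1, 1
…and 30 more, for 42 total.

42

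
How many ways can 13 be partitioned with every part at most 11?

99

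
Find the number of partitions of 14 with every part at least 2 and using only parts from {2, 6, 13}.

They are:
6, 6, 2
6, 2, 2, 2, 2
2, 2, 2, 2, 2, 2, 2
That's 3 in total.

3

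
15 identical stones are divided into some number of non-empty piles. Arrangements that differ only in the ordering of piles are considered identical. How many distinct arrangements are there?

176

There are 176 such partitions.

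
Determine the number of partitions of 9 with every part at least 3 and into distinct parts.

3

Enumerating:
9
6, 3
5, 4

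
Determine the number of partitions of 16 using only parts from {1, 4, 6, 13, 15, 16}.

The partitions of 16 that satisfy the conditions:
16
15, 1
13, 1, 1, 1
6, 6, 4
6, 6, 1, 1, 1, 1
6, 4, 4, 1, 1
6, 4, 1, 1, 1, 1, 1, 1
6, 1, 1, 1, 1, 1, 1, 1, 1, 1, 1
4, 4, 4, 4
4, 4, 4, 1, 1, 1, 1
4, 4, 1, 1, 1, 1, 1, 1, 1, 1
4, 1, 1, 1, 1, 1, 1, 1, 1, 1, 1, 1, 1
1, 1, 1, 1, 1, 1, 1, 1, 1, 1, 1, 1, 1, 1, 1, 1
Counting gives 13.

13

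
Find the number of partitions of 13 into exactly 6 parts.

Enumerating:
8 + 1 + 1 + 1 + 1 + 1
7 + 2 + 1 + 1 + 1 + 1
6 + 3 + 1 + 1 + 1 + 1
6 + 2 + 2 + 1 + 1 + 1
5 + 4 + 1 + 1 + 1 + 1
5 + 3 + 2 + 1 + 1 + 1
5 + 2 + 2 + 2 + 1 + 1
4 + 4 + 2 + 1 + 1 + 1
4 + 3 + 3 + 1 + 1 + 1
4 + 3 + 2 + 2 + 1 + 1
4 + 2 + 2 + 2 + 2 + 1
3 + 3 + 3 + 2 + 1 + 1
3 + 3 + 2 + 2 + 2 + 1
3 + 2 + 2 + 2 + 2 + 2
That's 14 in total.

14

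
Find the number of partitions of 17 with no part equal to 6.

241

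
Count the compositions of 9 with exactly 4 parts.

By stars and bars with positive parts, the count is C(8,3) = 56.

56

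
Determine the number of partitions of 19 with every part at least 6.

6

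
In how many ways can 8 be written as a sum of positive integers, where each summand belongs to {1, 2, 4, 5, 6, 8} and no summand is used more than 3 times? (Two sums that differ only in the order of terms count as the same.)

9

Listing the qualifying partitions of 8:
8
6 + 2
6 + 1 + 1
5 + 2 + 1
5 + 1 + 1 + 1
4 + 4
4 + 2 + 2
4 + 2 + 1 + 1
2 + 2 + 2 + 1 + 1
Counting gives 9.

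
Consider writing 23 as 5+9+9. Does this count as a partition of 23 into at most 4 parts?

Yes

The parts sum to 23, and the condition 'there are at most 4 summands' holds.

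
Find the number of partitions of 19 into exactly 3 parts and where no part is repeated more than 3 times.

There are too many to list fully; the first 12 (by largest part) are:
1,1,17
1,2,16
1,3,15
2,2,15
1,4,14
2,3,14
1,5,13
2,4,13
3,3,13
1,6,12
2,5,12
3,4,12
…and 18 more, for 30 total.

30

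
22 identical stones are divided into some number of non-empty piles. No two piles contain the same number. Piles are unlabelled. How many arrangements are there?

There are 89 such partitions.

89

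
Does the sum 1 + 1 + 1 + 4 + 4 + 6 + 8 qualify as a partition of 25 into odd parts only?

The parts sum to 25, and the condition 'every summand is odd' is violated.

No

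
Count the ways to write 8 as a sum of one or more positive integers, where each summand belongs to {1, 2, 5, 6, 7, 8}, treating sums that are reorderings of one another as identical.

They are:
8
1+7
2+6
1+1+6
1+2+5
1+1+1+5
2+2+2+2
1+1+2+2+2
1+1+1+1+2+2
1+1+1+1+1+1+2
1+1+1+1+1+1+1+1

11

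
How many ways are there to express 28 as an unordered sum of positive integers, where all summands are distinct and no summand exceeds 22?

Counting exhaustively, 212 partitions satisfy the conditions.

212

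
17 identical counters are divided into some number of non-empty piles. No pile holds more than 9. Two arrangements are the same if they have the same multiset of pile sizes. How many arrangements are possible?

252

Counting exhaustively, 252 partitions satisfy the conditions.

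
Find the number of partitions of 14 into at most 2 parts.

Enumerating:
14
13 + 1
12 + 2
11 + 3
10 + 4
9 + 5
8 + 6
7 + 7

8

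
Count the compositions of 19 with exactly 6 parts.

8568

A composition of 19 into 6 positive parts is chosen by placing 5 dividers among the 18 gaps between 19 units: C(18,5) = 8568.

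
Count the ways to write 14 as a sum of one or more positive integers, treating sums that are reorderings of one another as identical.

There are 135 such partitions.

135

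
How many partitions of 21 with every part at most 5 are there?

221

Direct enumeration gives 221 partitions.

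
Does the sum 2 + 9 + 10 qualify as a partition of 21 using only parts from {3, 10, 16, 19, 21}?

No

The parts sum to 21, and the condition 'each summand belongs to {3, 10, 16, 19, 21}' is violated.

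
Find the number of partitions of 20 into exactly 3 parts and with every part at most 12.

21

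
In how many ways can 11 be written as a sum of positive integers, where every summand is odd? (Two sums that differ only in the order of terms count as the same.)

12

They are:
11
9 + 1 + 1
7 + 3 + 1
7 + 1 + 1 + 1 + 1
5 + 5 + 1
5 + 3 + 3
5 + 3 + 1 + 1 + 1
5 + 1 + 1 + 1 + 1 + 1 + 1
3 + 3 + 3 + 1 + 1
3 + 3 + 1 + 1 + 1 + 1 + 1
3 + 1 + 1 + 1 + 1 + 1 + 1 + 1 + 1
1 + 1 + 1 + 1 + 1 + 1 + 1 + 1 + 1 + 1 + 1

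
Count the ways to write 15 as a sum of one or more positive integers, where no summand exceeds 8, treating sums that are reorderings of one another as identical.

146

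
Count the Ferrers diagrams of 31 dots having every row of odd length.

340

Systematic enumeration (by largest part, then next-largest, …) yields 340.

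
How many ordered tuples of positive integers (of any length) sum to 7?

There are 6 gaps and each independently is a cut or not, giving 2^6 = 64.

64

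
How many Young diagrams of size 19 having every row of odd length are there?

There are too many to list fully; the first 12 (by largest part) are:
19
1+1+17
1+3+15
1+1+1+1+15
1+5+13
3+3+13
1+1+1+3+13
1+1+1+1+1+1+13
1+7+11
3+5+11
1+1+1+5+11
1+1+3+3+11
…and 42 more, for 54 total.

54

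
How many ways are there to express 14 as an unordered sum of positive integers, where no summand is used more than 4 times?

100

A full systematic count gives 100.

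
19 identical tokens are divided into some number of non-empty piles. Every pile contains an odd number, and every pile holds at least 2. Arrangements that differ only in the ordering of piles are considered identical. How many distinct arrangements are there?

8

Enumerating:
19
3 + 3 + 13
3 + 5 + 11
3 + 7 + 9
5 + 5 + 9
5 + 7 + 7
3 + 3 + 3 + 3 + 7
3 + 3 + 3 + 5 + 5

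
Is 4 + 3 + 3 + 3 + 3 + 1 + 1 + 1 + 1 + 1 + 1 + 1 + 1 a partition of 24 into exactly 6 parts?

No

The parts sum to 24, and the condition 'there are exactly 6 summands' is violated.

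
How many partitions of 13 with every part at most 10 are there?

Counting exhaustively, 97 partitions satisfy the conditions.

97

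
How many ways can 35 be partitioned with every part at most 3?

120

Enumerating by decreasing first part gives 120 partitions in all.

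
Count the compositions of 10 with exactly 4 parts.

Place 3 bars in the 9 internal gaps of a row of 10 dots: C(9,3) = 84.

84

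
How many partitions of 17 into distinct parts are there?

38

There are too many to list fully; the first 12 (by largest part) are:
17
16,1
15,2
14,3
14,2,1
13,4
13,3,1
12,5
12,4,1
12,3,2
11,6
11,5,1
…and 26 more, for 38 total.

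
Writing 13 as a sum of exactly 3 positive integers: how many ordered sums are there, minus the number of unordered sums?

52

Compositions: C(12,2) = 66.
Unordered (partitions into 3 parts): 14.
Difference: 66 − 14 = 52.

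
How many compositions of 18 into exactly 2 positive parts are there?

17

A composition of 18 into 2 positive parts is chosen by placing 1 dividers among the 17 gaps between 18 units: C(17,1) = 17.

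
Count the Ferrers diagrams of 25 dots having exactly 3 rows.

52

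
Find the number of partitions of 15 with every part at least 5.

5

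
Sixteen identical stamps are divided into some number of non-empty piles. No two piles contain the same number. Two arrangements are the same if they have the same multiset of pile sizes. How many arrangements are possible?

A partial list (first 12 by largest part):
16
15+1
14+2
13+3
13+2+1
12+4
12+3+1
11+5
11+4+1
11+3+2
10+6
10+5+1
…and 20 more, for 32 total.

32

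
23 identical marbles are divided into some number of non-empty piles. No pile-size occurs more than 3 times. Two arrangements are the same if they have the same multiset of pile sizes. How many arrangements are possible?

Systematic enumeration (by largest part, then next-largest, …) yields 592.

592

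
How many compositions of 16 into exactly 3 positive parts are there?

105

By stars and bars with positive parts, the count is C(15,2) = 105.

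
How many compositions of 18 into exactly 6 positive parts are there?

Equivalently, choose which 5 of the 17 gaps become plus signs: C(17,5) = 6188.

6188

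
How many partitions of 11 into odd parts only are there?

12

The partitions of 11 that satisfy the conditions:
11
9,1,1
7,3,1
7,1,1,1,1
5,5,1
5,3,3
5,3,1,1,1
5,1,1,1,1,1,1
3,3,3,1,1
3,3,1,1,1,1,1
3,1,1,1,1,1,1,1,1
1,1,1,1,1,1,1,1,1,1,1
Counting gives 12.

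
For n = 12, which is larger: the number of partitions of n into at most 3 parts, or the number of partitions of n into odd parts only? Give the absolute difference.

4

Partitions of 12 into at most 3 parts: 19.
Partitions of 12 into odd parts only: 15.
|19 − 15| = 4.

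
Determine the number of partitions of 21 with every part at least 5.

The partitions of 21 that satisfy the conditions:
21
16+5
15+6
14+7
13+8
12+9
11+10
11+5+5
10+6+5
9+7+5
9+6+6
8+8+5
8+7+6
7+7+7
6+5+5+5
That's 15 in total.

15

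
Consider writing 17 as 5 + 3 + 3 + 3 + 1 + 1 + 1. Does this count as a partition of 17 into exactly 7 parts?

The parts sum to 17, and the condition 'there are exactly 7 summands' holds.

Yes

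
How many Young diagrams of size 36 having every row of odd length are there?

668

Enumerating by decreasing first part gives 668 partitions in all.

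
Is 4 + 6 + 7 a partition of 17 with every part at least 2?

Yes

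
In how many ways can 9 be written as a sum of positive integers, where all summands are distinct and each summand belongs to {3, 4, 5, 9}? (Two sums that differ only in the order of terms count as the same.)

2

Enumerating:
9
4,5
Counting gives 2.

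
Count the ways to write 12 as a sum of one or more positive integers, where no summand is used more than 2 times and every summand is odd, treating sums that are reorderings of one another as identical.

6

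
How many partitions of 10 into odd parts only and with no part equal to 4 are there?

10

The partitions of 10 that satisfy the conditions:
9+1
7+3
7+1+1+1
5+5
5+3+1+1
5+1+1+1+1+1
3+3+3+1
3+3+1+1+1+1
3+1+1+1+1+1+1+1
1+1+1+1+1+1+1+1+1+1
That's 10 in total.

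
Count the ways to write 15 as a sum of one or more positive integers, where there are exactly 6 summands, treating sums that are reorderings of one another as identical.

26

A partial list (first 12 by largest part):
10+1+1+1+1+1
9+2+1+1+1+1
8+3+1+1+1+1
8+2+2+1+1+1
7+4+1+1+1+1
7+3+2+1+1+1
7+2+2+2+1+1
6+5+1+1+1+1
6+4+2+1+1+1
6+3+3+1+1+1
6+3+2+2+1+1
6+2+2+2+2+1
…and 14 more, for 26 total.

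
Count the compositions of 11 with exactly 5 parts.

A composition of 11 into 5 positive parts is chosen by placing 4 dividers among the 10 gaps between 11 units: C(10,4) = 210.

210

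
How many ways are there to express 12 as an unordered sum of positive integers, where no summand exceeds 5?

There are too many to list fully; the first 12 (by largest part) are:
5 + 5 + 2
5 + 5 + 1 + 1
5 + 4 + 3
5 + 4 + 2 + 1
5 + 4 + 1 + 1 + 1
5 + 3 + 3 + 1
5 + 3 + 2 + 2
5 + 3 + 2 + 1 + 1
5 + 3 + 1 + 1 + 1 + 1
5 + 2 + 2 + 2 + 1
5 + 2 + 2 + 1 + 1 + 1
5 + 2 + 1 + 1 + 1 + 1 + 1
…and 35 more, for 47 total.

47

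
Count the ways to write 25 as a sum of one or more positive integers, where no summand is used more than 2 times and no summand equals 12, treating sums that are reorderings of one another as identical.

Systematic enumeration (by largest part, then next-largest, …) yields 469.

469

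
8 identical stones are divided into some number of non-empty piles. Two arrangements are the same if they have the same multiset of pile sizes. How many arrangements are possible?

22

Enumerating:
8
7,1
6,2
6,1,1
5,3
5,2,1
5,1,1,1
4,4
4,3,1
4,2,2
4,2,1,1
4,1,1,1,1
3,3,2
3,3,1,1
3,2,2,1
3,2,1,1,1
3,1,1,1,1,1
2,2,2,2
2,2,2,1,1
2,2,1,1,1,1
2,1,1,1,1,1,1
1,1,1,1,1,1,1,1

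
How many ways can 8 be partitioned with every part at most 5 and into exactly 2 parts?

They are:
5 + 3
4 + 4

2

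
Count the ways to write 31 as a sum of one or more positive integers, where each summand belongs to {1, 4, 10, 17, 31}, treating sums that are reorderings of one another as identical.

25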